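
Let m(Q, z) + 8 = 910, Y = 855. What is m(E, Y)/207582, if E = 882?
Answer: 451/103791 ≈ 0.0043453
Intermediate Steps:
m(Q, z) = 902 (m(Q, z) = -8 + 910 = 902)
m(E, Y)/207582 = 902/207582 = 902*(1/207582) = 451/103791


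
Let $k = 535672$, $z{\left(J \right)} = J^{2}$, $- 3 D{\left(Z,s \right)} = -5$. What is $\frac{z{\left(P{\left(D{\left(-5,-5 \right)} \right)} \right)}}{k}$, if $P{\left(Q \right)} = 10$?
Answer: $\frac{25}{133918} \approx 0.00018668$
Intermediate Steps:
$D{\left(Z,s \right)} = \frac{5}{3}$ ($D{\left(Z,s \right)} = \left(- \frac{1}{3}\right) \left(-5\right) = \frac{5}{3}$)
$\frac{z{\left(P{\left(D{\left(-5,-5 \right)} \right)} \right)}}{k} = \frac{10^{2}}{535672} = 100 \cdot \frac{1}{535672} = \frac{25}{133918}$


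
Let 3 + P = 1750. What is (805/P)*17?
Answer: 13685/1747 ≈ 7.8334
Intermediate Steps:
P = 1747 (P = -3 + 1750 = 1747)
(805/P)*17 = (805/1747)*17 = 13685/1747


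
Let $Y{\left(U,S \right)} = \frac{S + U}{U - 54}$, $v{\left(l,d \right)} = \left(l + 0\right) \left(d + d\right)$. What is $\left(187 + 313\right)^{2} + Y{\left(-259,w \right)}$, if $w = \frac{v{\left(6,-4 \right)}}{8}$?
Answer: $\frac{78250265}{313} \approx 2.5 \cdot 10^{5}$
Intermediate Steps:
$v{\left(l,d \right)} = 2 d l$ ($v{\left(l,d \right)} = l 2 d = 2 d l$)
$w = -6$ ($w = \frac{2 \left(-4\right) 6}{8} = \left(-48\right) \frac{1}{8} = -6$)
$Y{\left(U,S \right)} = \frac{S + U}{-54 + U}$
$\left(187 + 313\right)^{2} + Y{\left(-259,w \right)} = \left(187 + 313\right)^{2} + \frac{-6 - 259}{-54 - 259} = 500^{2} + \frac{1}{-313} \left(-265\right) = 250000 - - \frac{265}{313} = 250000 + \frac{265}{313} = \frac{78250265}{313}$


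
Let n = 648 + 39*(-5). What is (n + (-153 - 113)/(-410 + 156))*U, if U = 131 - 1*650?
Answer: -29927616/127 ≈ -2.3565e+5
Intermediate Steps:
U = -519 (U = 131 - 650 = -519)
n = 453 (n = 648 - 195 = 453)
(n + (-153 - 113)/(-410 + 156))*U = (453 + (-153 - 113)/(-410 + 156))*(-519) = (453 - 266/(-254))*(-519) = (453 - 266*(-1/254))*(-519) = (453 + 133/127)*(-519) = (57664/127)*(-519) = -29927616/127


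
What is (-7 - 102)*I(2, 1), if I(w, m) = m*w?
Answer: -218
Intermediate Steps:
(-7 - 102)*I(2, 1) = (-7 - 102)*(1*2) = -109*2 = -218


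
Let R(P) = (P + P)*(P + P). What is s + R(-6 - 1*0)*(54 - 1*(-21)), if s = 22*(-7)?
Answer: 10646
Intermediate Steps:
s = -154
R(P) = 4*P² (R(P) = (2*P)*(2*P) = 4*P²)
s + R(-6 - 1*0)*(54 - 1*(-21)) = -154 + (4*(-6 - 1*0)²)*(54 - 1*(-21)) = -154 + (4*(-6 + 0)²)*(54 + 21) = -154 + (4*(-6)²)*75 = -154 + (4*36)*75 = -154 + 144*75 = -154 + 10800 = 10646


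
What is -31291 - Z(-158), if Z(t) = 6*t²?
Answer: -181075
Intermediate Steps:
-31291 - Z(-158) = -31291 - 6*(-158)² = -31291 - 6*24964 = -31291 - 1*149784 = -31291 - 149784 = -181075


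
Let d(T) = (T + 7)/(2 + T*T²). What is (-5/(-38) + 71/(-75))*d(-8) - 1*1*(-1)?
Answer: 1451177/1453500 ≈ 0.99840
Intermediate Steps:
d(T) = (7 + T)/(2 + T³)
(-5/(-38) + 71/(-75))*d(-8) - 1*1*(-1) = (-5/(-38) + 71/(-75))*((7 - 8)/(2 + (-8)³)) - 1*1*(-1) = (-5*(-1/38) + 71*(-1/75))*(-1/(2 - 512)) - 1*(-1) = (5/38 - 71/75)*(-1/(-510)) + 1 = -(-2323)*(-1)/1453500 + 1 = -2323/2850*1/510 + 1 = -2323/1453500 + 1 = 1451177/1453500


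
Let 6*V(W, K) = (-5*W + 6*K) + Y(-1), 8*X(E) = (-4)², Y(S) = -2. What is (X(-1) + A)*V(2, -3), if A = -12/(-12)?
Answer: -15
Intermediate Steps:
X(E) = 2 (X(E) = (⅛)*(-4)² = (⅛)*16 = 2)
V(W, K) = -⅓ + K - 5*W/6 (V(W, K) = ((-5*W + 6*K) - 2)/6 = (-2 - 5*W + 6*K)/6 = -⅓ + K - 5*W/6)
A = 1 (A = -12*(-1/12) = 1)
(X(-1) + A)*V(2, -3) = (2 + 1)*(-⅓ - 3 - ⅚*2) = 3*(-⅓ - 3 - 5/3) = 3*(-5) = -15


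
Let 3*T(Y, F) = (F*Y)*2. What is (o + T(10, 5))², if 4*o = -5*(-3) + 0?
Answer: 198025/144 ≈ 1375.2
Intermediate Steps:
T(Y, F) = 2*F*Y/3 (T(Y, F) = ((F*Y)*2)/3 = (2*F*Y)/3 = 2*F*Y/3)
o = 15/4 (o = (-5*(-3) + 0)/4 = (15 + 0)/4 = (¼)*15 = 15/4 ≈ 3.7500)
(o + T(10, 5))² = (15/4 + (⅔)*5*10)² = (15/4 + 100/3)² = (445/12)² = 198025/144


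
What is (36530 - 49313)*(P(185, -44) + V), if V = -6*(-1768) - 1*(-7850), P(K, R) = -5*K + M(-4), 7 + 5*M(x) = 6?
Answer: -1120608912/5 ≈ -2.2412e+8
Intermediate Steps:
M(x) = -⅕ (M(x) = -7/5 + (⅕)*6 = -7/5 + 6/5 = -⅕)
P(K, R) = -⅕ - 5*K (P(K, R) = -5*K - ⅕ = -⅕ - 5*K)
V = 18458 (V = 10608 + 7850 = 18458)
(36530 - 49313)*(P(185, -44) + V) = (36530 - 49313)*((-⅕ - 5*185) + 18458) = -12783*((-⅕ - 925) + 18458) = -12783*(-4626/5 + 18458) = -12783*87664/5 = -1120608912/5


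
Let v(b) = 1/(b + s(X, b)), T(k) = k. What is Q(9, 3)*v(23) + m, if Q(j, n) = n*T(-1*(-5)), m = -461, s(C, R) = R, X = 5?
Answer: -21191/46 ≈ -460.67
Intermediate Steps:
Q(j, n) = 5*n (Q(j, n) = n*(-1*(-5)) = n*5 = 5*n)
v(b) = 1/(2*b) (v(b) = 1/(b + b) = 1/(2*b))
Q(9, 3)*v(23) + m = (5*3)*((½)/23) - 461 = 15*((½)*(1/23)) - 461 = 15*(1/46) - 461 = 15/46 - 461 = -21191/46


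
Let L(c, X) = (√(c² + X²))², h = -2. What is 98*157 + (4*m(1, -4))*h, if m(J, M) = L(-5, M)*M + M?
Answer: 16730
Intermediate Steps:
L(c, X) = X² + c² (L(c, X) = (√(X² + c²))² = X² + c²)
m(J, M) = M + M*(25 + M²) (m(J, M) = (M² + (-5)²)*M + M = (M² + 25)*M + M = (25 + M²)*M + M = M*(25 + M²) + M = M + M*(25 + M²))
98*157 + (4*m(1, -4))*h = 98*157 + (4*(-4*(26 + (-4)²)))*(-2) = 15386 + (4*(-4*(26 + 16)))*(-2) = 15386 + (4*(-4*42))*(-2) = 15386 + (4*(-168))*(-2) = 15386 - 672*(-2) = 15386 + 1344 = 16730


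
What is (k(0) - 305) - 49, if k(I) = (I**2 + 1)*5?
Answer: -349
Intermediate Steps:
k(I) = 5 + 5*I**2 (k(I) = (1 + I**2)*5 = 5 + 5*I**2)
(k(0) - 305) - 49 = ((5 + 5*0**2) - 305) - 49 = ((5 + 5*0) - 305) - 49 = ((5 + 0) - 305) - 49 = (5 - 305) - 49 = -300 - 49 = -349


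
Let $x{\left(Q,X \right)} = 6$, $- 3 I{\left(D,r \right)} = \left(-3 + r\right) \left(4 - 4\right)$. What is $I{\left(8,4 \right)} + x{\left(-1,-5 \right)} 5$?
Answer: $30$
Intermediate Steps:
$I{\left(D,r \right)} = 0$ ($I{\left(D,r \right)} = - \frac{\left(-3 + r\right) \left(4 - 4\right)}{3} = - \frac{\left(-3 + r\right) 0}{3} = \left(- \frac{1}{3}\right) 0 = 0$)
$I{\left(8,4 \right)} + x{\left(-1,-5 \right)} 5 = 0 + 6 \cdot 5 = 0 + 30 = 30$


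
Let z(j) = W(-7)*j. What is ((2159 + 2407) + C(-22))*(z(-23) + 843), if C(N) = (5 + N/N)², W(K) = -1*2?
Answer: 4091178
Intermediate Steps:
W(K) = -2
z(j) = -2*j
C(N) = 36 (C(N) = (5 + 1)² = 6² = 36)
((2159 + 2407) + C(-22))*(z(-23) + 843) = ((2159 + 2407) + 36)*(-2*(-23) + 843) = (4566 + 36)*(46 + 843) = 4602*889 = 4091178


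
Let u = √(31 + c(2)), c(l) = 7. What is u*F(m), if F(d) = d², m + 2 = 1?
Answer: √38 ≈ 6.1644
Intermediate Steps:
m = -1 (m = -2 + 1 = -1)
u = √38 (u = √(31 + 7) = √38 ≈ 6.1644)
u*F(m) = √38*(-1)² = √38*1 = √38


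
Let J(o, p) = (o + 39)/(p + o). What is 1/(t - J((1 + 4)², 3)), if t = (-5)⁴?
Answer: 7/4359 ≈ 0.0016059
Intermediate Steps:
J(o, p) = (39 + o)/(o + p)
t = 625
1/(t - J((1 + 4)², 3)) = 1/(625 - (39 + (1 + 4)²)/((1 + 4)² + 3)) = 1/(625 - (39 + 5²)/(5² + 3)) = 1/(625 - (39 + 25)/(25 + 3)) = 1/(625 - 64/28) = 1/(625 - 1*16/7) = 1/(625 - 16/7) = 1/(4359/7) = 7/4359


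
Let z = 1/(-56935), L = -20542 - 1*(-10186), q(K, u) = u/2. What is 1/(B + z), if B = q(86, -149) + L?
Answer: -113870/1187721037 ≈ -9.5873e-5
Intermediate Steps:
q(K, u) = u/2 (q(K, u) = u*(1/2) = u/2)
L = -10356 (L = -20542 + 10186 = -10356)
z = -1/56935 ≈ -1.7564e-5
B = -20861/2 (B = (1/2)*(-149) - 10356 = -149/2 - 10356 = -20861/2 ≈ -10431.)
1/(B + z) = 1/(-20861/2 - 1/56935) = 1/(-1187721037/113870) = -113870/1187721037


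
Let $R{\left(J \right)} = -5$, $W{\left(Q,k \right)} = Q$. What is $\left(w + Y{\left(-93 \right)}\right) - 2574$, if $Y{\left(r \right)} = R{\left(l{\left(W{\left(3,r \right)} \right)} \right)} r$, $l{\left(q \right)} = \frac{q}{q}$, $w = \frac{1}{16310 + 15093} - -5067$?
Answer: $\frac{92890075}{31403} \approx 2958.0$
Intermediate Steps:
$w = \frac{159119002}{31403}$ ($w = \frac{1}{31403} + 5067 = \frac{159119002}{31403} \approx 5067.0$)
$l{\left(q \right)} = 1$
$Y{\left(r \right)} = - 5 r$
$\left(w + Y{\left(-93 \right)}\right) - 2574 = \left(\frac{159119002}{31403} - -465\right) - 2574 = \left(\frac{159119002}{31403} + 465\right) - 2574 = \frac{173721397}{31403} - 2574 = \frac{92890075}{31403}$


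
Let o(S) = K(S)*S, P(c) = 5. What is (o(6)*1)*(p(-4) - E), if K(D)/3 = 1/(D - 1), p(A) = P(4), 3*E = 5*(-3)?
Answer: 36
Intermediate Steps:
E = -5 (E = (5*(-3))/3 = (⅓)*(-15) = -5)
p(A) = 5
K(D) = 3/(-1 + D) (K(D) = 3/(D - 1) = 3/(-1 + D))
o(S) = 3*S/(-1 + S) (o(S) = (3/(-1 + S))*S = 3*S/(-1 + S))
(o(6)*1)*(p(-4) - E) = ((3*6/(-1 + 6))*1)*(5 - 1*(-5)) = ((3*6/5)*1)*(5 + 5) = ((3*6*(⅕))*1)*10 = ((18/5)*1)*10 = (18/5)*10 = 36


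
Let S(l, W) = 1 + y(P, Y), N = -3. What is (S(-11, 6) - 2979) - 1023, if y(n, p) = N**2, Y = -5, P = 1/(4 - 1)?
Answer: -3992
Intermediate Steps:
P = 1/3 ≈ 0.33333
y(n, p) = 9 (y(n, p) = (-3)**2 = 9)
S(l, W) = 10 (S(l, W) = 1 + 9 = 10)
(S(-11, 6) - 2979) - 1023 = (10 - 2979) - 1023 = -2969 - 1023 = -3992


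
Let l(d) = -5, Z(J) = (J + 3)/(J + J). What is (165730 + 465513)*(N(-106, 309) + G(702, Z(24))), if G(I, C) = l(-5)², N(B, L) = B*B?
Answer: 7108427423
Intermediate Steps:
N(B, L) = B²
Z(J) = (3 + J)/(2*J) (Z(J) = (3 + J)/((2*J)) = (3 + J)*(1/(2*J)) = (3 + J)/(2*J))
G(I, C) = 25 (G(I, C) = (-5)² = 25)
(165730 + 465513)*(N(-106, 309) + G(702, Z(24))) = (165730 + 465513)*((-106)² + 25) = 631243*(11236 + 25) = 631243*11261 = 7108427423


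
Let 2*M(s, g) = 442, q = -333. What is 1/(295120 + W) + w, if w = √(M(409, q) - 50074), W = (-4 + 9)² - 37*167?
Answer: 1/288966 + I*√49853 ≈ 3.4606e-6 + 223.28*I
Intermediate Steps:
M(s, g) = 221 (M(s, g) = (½)*442 = 221)
W = -6154 (W = 5² - 6179 = 25 - 6179 = -6154)
w = I*√49853 (w = √(221 - 50074) = √(-49853) = I*√49853 ≈ 223.28*I)
1/(295120 + W) + w = 1/(295120 - 6154) + I*√49853 = 1/288966 + I*√49853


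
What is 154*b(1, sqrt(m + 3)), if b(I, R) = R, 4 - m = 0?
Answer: 154*sqrt(7) ≈ 407.45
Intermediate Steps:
m = 4 (m = 4 - 1*0 = 4 + 0 = 4)
154*b(1, sqrt(m + 3)) = 154*sqrt(4 + 3) = 154*sqrt(7)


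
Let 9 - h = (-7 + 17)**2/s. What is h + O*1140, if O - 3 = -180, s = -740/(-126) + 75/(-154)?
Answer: -301271823/1493 ≈ -2.0179e+5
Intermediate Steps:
s = 7465/1386 (s = -740*(-1/126) + 75*(-1/154) = 370/63 - 75/154 = 7465/1386 ≈ 5.3860)
O = -177 (O = 3 - 180 = -177)
h = -14283/1493 (h = 9 - (-7 + 17)**2/7465/1386 = 9 - 10**2*1386/7465 = 9 - 100*1386/7465 = 9 - 1*27720/1493 = 9 - 27720/1493 = -14283/1493 ≈ -9.5667)
h + O*1140 = -14283/1493 - 177*1140 = -14283/1493 - 201780 = -301271823/1493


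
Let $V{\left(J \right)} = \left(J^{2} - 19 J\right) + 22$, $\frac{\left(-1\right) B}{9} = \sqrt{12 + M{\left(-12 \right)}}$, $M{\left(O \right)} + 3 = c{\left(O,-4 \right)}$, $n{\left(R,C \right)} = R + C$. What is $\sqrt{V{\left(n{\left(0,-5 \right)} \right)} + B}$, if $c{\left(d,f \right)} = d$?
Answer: $\sqrt{142 - 9 i \sqrt{3}} \approx 11.934 - 0.6531 i$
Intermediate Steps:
$n{\left(R,C \right)} = C + R$
$M{\left(O \right)} = -3 + O$
$B = - 9 i \sqrt{3}$ ($B = - 9 \sqrt{12 - 15} = - 9 \sqrt{-3} = - 9 i \sqrt{3} \approx - 15.588 i$)
$V{\left(J \right)} = 22 + J^{2} - 19 J$
$\sqrt{V{\left(n{\left(0,-5 \right)} \right)} + B} = \sqrt{\left(22 + \left(-5 + 0\right)^{2} - 19 \left(-5 + 0\right)\right) - 9 i \sqrt{3}} = \sqrt{\left(22 + \left(-5\right)^{2} - -95\right) - 9 i \sqrt{3}} = \sqrt{\left(22 + 25 + 95\right) - 9 i \sqrt{3}} = \sqrt{142 - 9 i \sqrt{3}}$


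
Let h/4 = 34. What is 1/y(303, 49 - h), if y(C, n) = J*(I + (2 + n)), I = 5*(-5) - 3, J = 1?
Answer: -1/113 ≈ -0.0088496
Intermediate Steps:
I = -28 (I = -25 - 3 = -28)
h = 136 (h = 4*34 = 136)
y(C, n) = -26 + n (y(C, n) = 1*(-28 + (2 + n)) = 1*(-26 + n) = -26 + n)
1/y(303, 49 - h) = 1/(-26 + (49 - 1*136)) = 1/(-26 + (49 - 136)) = 1/(-26 - 87) = 1/(-113) = -1/113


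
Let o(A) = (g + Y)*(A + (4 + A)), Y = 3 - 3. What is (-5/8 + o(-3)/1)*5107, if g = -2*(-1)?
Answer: -188959/8 ≈ -23620.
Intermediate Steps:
Y = 0
g = 2
o(A) = 8 + 4*A (o(A) = (2 + 0)*(A + (4 + A)) = 2*(4 + 2*A) = 8 + 4*A)
(-5/8 + o(-3)/1)*5107 = (-5/8 + (8 + 4*(-3))/1)*5107 = (-5*1/8 + (8 - 12)*1)*5107 = (-5/8 - 4*1)*5107 = (-5/8 - 4)*5107 = -37/8*5107 = -188959/8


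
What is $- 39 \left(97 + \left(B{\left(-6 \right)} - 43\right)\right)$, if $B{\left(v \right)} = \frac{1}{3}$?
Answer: $-2119$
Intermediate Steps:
$B{\left(v \right)} = \frac{1}{3}$
$- 39 \left(97 + \left(B{\left(-6 \right)} - 43\right)\right) = - 39 \left(97 + \left(\frac{1}{3} - 43\right)\right) = - 39 \left(97 - \frac{128}{3}\right) = \left(-39\right) \frac{163}{3} = -2119$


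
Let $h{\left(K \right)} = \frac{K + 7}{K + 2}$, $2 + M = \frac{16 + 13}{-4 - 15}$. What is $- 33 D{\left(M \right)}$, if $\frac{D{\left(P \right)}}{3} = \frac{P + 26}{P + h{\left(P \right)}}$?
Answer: $\frac{1225917}{3197} \approx 383.46$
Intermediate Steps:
$M = - \frac{67}{19}$ ($M = -2 + \frac{16 + 13}{-4 - 15} = -2 + \frac{29}{-19} = -2 + 29 \left(- \frac{1}{19}\right) = -2 - \frac{29}{19} = - \frac{67}{19} \approx -3.5263$)
$h{\left(K \right)} = \frac{7 + K}{2 + K}$
$D{\left(P \right)} = \frac{3 \left(26 + P\right)}{P + \frac{7 + P}{2 + P}}$ ($D{\left(P \right)} = 3 \frac{P + 26}{P + \frac{7 + P}{2 + P}} = 3 \frac{26 + P}{P + \frac{7 + P}{2 + P}} = \frac{3 \left(26 + P\right)}{P + \frac{7 + P}{2 + P}}$)
$- 33 D{\left(M \right)} = - 33 \frac{3 \left(2 - \frac{67}{19}\right) \left(26 - \frac{67}{19}\right)}{7 - \frac{67}{19} - \frac{67 \left(2 - \frac{67}{19}\right)}{19}} = - 33 \cdot 3 \frac{1}{7 - \frac{67}{19} - - \frac{1943}{361}} \left(- \frac{29}{19}\right) \frac{427}{19} = - 33 \cdot 3 \frac{1}{7 - \frac{67}{19} + \frac{1943}{361}} \left(- \frac{29}{19}\right) \frac{427}{19} = - 33 \cdot 3 \frac{1}{\frac{3197}{361}} \left(- \frac{29}{19}\right) \frac{427}{19} = - 33 \cdot 3 \cdot \frac{361}{3197} \left(- \frac{29}{19}\right) \frac{427}{19} = \left(-33\right) \left(- \frac{37149}{3197}\right) = \frac{1225917}{3197}$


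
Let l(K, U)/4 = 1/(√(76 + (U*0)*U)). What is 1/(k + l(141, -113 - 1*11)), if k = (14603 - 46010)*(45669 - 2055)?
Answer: -13012956531/17824951334494268836 - √19/17824951334494268836 ≈ -7.3004e-10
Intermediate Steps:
l(K, U) = 2*√19/19 (l(K, U) = 4/(√(76 + (U*0)*U)) = 4/(√(76 + 0*U)) = 4/(√(76 + 0)) = 4/(√76) = 4/((2*√19)) = 4*(√19/38) = 2*√19/19)
k = -1369784898 (k = -31407*43614 = -1369784898)
1/(k + l(141, -113 - 1*11)) = 1/(-1369784898 + 2*√19/19)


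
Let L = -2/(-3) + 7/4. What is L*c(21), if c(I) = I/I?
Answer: 29/12 ≈ 2.4167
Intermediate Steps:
c(I) = 1
L = 29/12 (L = -2*(-⅓) + 7*(¼) = ⅔ + 7/4 = 29/12 ≈ 2.4167)
L*c(21) = (29/12)*1 = 29/12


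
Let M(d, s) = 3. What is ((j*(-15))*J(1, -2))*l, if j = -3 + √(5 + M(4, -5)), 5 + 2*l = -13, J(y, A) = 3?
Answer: -1215 + 810*√2 ≈ -69.487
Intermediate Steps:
l = -9 (l = -5/2 + (½)*(-13) = -5/2 - 13/2 = -9)
j = -3 + 2*√2 (j = -3 + √(5 + 3) = -3 + √8 = -3 + 2*√2 ≈ -0.17157)
((j*(-15))*J(1, -2))*l = (((-3 + 2*√2)*(-15))*3)*(-9) = ((45 - 30*√2)*3)*(-9) = (135 - 90*√2)*(-9) = -1215 + 810*√2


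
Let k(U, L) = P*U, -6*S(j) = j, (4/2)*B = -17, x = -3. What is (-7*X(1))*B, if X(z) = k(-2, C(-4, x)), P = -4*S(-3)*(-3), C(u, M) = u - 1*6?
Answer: -714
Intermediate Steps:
B = -17/2 (B = (1/2)*(-17) = -17/2 ≈ -8.5000)
C(u, M) = -6 + u (C(u, M) = u - 6 = -6 + u)
S(j) = -j/6
P = 6 (P = -(-2)*(-3)/3*(-3) = -4*1/2*(-3) = -2*(-3) = 6)
k(U, L) = 6*U
X(z) = -12 (X(z) = 6*(-2) = -12)
(-7*X(1))*B = -7*(-12)*(-17/2) = 84*(-17/2) = -714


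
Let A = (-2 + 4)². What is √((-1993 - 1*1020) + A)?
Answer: I*√3009 ≈ 54.854*I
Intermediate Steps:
A = 4 (A = 2² = 4)
√((-1993 - 1*1020) + A) = √((-1993 - 1*1020) + 4) = √((-1993 - 1020) + 4) = √(-3013 + 4) = √(-3009) = I*√3009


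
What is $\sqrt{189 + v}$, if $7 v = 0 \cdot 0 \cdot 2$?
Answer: $3 \sqrt{21} \approx 13.748$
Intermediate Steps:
$v = 0$ ($v = \frac{0 \cdot 0 \cdot 2}{7} = \frac{0 \cdot 2}{7} = \frac{1}{7} \cdot 0 = 0$)
$\sqrt{189 + v} = \sqrt{189 + 0} = \sqrt{189} = 3 \sqrt{21}$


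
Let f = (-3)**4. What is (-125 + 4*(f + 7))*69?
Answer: 15663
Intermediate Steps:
f = 81
(-125 + 4*(f + 7))*69 = (-125 + 4*(81 + 7))*69 = (-125 + 4*88)*69 = (-125 + 352)*69 = 227*69 = 15663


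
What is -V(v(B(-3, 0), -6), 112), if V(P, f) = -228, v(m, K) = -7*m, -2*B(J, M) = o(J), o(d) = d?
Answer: 228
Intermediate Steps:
B(J, M) = -J/2
-V(v(B(-3, 0), -6), 112) = -1*(-228) = 228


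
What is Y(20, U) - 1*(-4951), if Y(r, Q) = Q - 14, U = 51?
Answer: 4988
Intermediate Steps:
Y(r, Q) = -14 + Q
Y(20, U) - 1*(-4951) = (-14 + 51) - 1*(-4951) = 37 + 4951 = 4988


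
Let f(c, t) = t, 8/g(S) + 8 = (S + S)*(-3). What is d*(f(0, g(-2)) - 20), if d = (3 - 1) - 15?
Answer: 234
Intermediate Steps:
g(S) = 8/(-8 - 6*S) (g(S) = 8/(-8 + (S + S)*(-3)) = 8/(-8 + (2*S)*(-3)) = 8/(-8 - 6*S))
d = -13 (d = 2 - 15 = -13)
d*(f(0, g(-2)) - 20) = -13*(-4/(4 + 3*(-2)) - 20) = -13*(-4/(4 - 6) - 20) = -13*(-4/(-2) - 20) = -13*(-4*(-½) - 20) = -13*(2 - 20) = -13*(-18) = 234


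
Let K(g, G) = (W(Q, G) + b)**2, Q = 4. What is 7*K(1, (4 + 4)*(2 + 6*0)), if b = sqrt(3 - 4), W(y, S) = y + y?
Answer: 441 + 112*I ≈ 441.0 + 112.0*I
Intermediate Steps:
W(y, S) = 2*y
b = I (b = sqrt(-1) = I ≈ 1.0*I)
K(g, G) = (8 + I)**2 (K(g, G) = (2*4 + I)**2 = (8 + I)**2)
7*K(1, (4 + 4)*(2 + 6*0)) = 7*(8 + I)**2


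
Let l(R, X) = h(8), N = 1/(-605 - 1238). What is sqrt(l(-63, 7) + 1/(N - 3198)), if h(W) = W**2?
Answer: sqrt(2223236115257055)/5893915 ≈ 8.0000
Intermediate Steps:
N = -1/1843 (N = 1/(-1843) = -1/1843 ≈ -0.00054259)
l(R, X) = 64 (l(R, X) = 8**2 = 64)
sqrt(l(-63, 7) + 1/(N - 3198)) = sqrt(64 + 1/(-1/1843 - 3198)) = sqrt(64 + 1/(-5893915/1843)) = sqrt(64 - 1843/5893915) = sqrt(377208717/5893915) = sqrt(2223236115257055)/5893915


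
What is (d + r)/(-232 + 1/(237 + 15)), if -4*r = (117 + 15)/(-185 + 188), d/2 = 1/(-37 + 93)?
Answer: 2763/58463 ≈ 0.047261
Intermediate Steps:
d = 1/28 (d = 2/(-37 + 93) = 2/56 = 2*(1/56) = 1/28 ≈ 0.035714)
r = -11 (r = -(117 + 15)/(4*(-185 + 188)) = -33/3 = -¼*44 = -11)
(d + r)/(-232 + 1/(237 + 15)) = (1/28 - 11)/(-232 + 1/(237 + 15)) = -307/(28*(-232 + 1/252)) = -307/(28*(-58463/252)) = -307/28*(-252/58463) = 2763/58463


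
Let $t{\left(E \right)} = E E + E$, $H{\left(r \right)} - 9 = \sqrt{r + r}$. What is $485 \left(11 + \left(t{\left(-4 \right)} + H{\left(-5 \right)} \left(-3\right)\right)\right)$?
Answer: $-1940 - 1455 i \sqrt{10} \approx -1940.0 - 4601.1 i$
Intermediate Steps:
$H{\left(r \right)} = 9 + \sqrt{2} \sqrt{r}$ ($H{\left(r \right)} = 9 + \sqrt{r + r} = 9 + \sqrt{2 r} = 9 + \sqrt{2} \sqrt{r}$)
$t{\left(E \right)} = E + E^{2}$ ($t{\left(E \right)} = E^{2} + E = E + E^{2}$)
$485 \left(11 + \left(t{\left(-4 \right)} + H{\left(-5 \right)} \left(-3\right)\right)\right) = 485 \left(11 - \left(4 \left(1 - 4\right) - \left(9 + \sqrt{2} \sqrt{-5}\right) \left(-3\right)\right)\right) = 485 \left(11 + \left(\left(-4\right) \left(-3\right) + \left(9 + \sqrt{2} i \sqrt{5}\right) \left(-3\right)\right)\right) = 485 \left(11 + \left(12 + \left(9 + i \sqrt{10}\right) \left(-3\right)\right)\right) = 485 \left(11 - \left(15 + 3 i \sqrt{10}\right)\right) = 485 \left(-4 - 3 i \sqrt{10}\right) = -1940 - 1455 i \sqrt{10}$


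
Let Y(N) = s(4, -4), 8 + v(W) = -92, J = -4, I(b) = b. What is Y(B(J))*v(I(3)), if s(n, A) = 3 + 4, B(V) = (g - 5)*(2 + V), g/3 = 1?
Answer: -700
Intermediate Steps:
g = 3 (g = 3*1 = 3)
v(W) = -100 (v(W) = -8 - 92 = -100)
B(V) = -4 - 2*V (B(V) = (3 - 5)*(2 + V) = -2*(2 + V) = -4 - 2*V)
s(n, A) = 7
Y(N) = 7
Y(B(J))*v(I(3)) = 7*(-100) = -700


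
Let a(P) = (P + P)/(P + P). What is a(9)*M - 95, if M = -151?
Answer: -246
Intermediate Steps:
a(P) = 1 (a(P) = (2*P)/((2*P)) = (2*P)*(1/(2*P)) = 1)
a(9)*M - 95 = 1*(-151) - 95 = -151 - 95 = -246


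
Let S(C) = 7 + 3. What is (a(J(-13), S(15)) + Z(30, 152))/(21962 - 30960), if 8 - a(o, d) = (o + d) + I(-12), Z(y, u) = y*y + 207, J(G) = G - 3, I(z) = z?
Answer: -103/818 ≈ -0.12592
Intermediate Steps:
J(G) = -3 + G
S(C) = 10
Z(y, u) = 207 + y² (Z(y, u) = y² + 207 = 207 + y²)
a(o, d) = 20 - d - o (a(o, d) = 8 - ((o + d) - 12) = 8 - ((d + o) - 12) = 8 - (-12 + d + o) = 8 + (12 - d - o) = 20 - d - o)
(a(J(-13), S(15)) + Z(30, 152))/(21962 - 30960) = ((20 - 1*10 - (-3 - 13)) + (207 + 30²))/(21962 - 30960) = ((20 - 10 - 1*(-16)) + (207 + 900))/(-8998) = ((20 - 10 + 16) + 1107)*(-1/8998) = (26 + 1107)*(-1/8998) = 1133*(-1/8998) = -103/818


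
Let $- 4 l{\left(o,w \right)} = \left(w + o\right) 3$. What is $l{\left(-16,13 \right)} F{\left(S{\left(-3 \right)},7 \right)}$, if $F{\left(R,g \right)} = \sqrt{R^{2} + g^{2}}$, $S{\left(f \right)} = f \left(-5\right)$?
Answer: $\frac{9 \sqrt{274}}{4} \approx 37.244$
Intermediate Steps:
$l{\left(o,w \right)} = - \frac{3 o}{4} - \frac{3 w}{4}$ ($l{\left(o,w \right)} = - \frac{\left(w + o\right) 3}{4} = - \frac{\left(o + w\right) 3}{4} = - \frac{3 o + 3 w}{4} = - \frac{3 o}{4} - \frac{3 w}{4}$)
$S{\left(f \right)} = - 5 f$
$l{\left(-16,13 \right)} F{\left(S{\left(-3 \right)},7 \right)} = \left(\left(- \frac{3}{4}\right) \left(-16\right) - \frac{39}{4}\right) \sqrt{\left(\left(-5\right) \left(-3\right)\right)^{2} + 7^{2}} = \left(12 - \frac{39}{4}\right) \sqrt{15^{2} + 49} = \frac{9 \sqrt{225 + 49}}{4} = \frac{9 \sqrt{274}}{4}$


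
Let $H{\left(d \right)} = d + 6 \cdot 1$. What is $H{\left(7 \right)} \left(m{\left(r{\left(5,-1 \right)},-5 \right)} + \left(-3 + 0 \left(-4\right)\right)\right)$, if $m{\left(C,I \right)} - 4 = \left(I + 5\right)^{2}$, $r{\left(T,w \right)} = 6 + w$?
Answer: $13$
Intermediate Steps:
$m{\left(C,I \right)} = 4 + \left(5 + I\right)^{2}$ ($m{\left(C,I \right)} = 4 + \left(I + 5\right)^{2} = 4 + \left(5 + I\right)^{2}$)
$H{\left(d \right)} = 6 + d$ ($H{\left(d \right)} = d + 6 = 6 + d$)
$H{\left(7 \right)} \left(m{\left(r{\left(5,-1 \right)},-5 \right)} + \left(-3 + 0 \left(-4\right)\right)\right) = \left(6 + 7\right) \left(\left(4 + \left(5 - 5\right)^{2}\right) + \left(-3 + 0 \left(-4\right)\right)\right) = 13 \left(\left(4 + 0^{2}\right) + \left(-3 + 0\right)\right) = 13 \left(\left(4 + 0\right) - 3\right) = 13 \left(4 - 3\right) = 13 \cdot 1 = 13$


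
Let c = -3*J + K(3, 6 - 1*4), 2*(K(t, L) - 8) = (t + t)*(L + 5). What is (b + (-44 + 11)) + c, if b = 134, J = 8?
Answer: 106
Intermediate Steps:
K(t, L) = 8 + t*(5 + L) (K(t, L) = 8 + ((t + t)*(L + 5))/2 = 8 + ((2*t)*(5 + L))/2 = 8 + (2*t*(5 + L))/2 = 8 + t*(5 + L))
c = 5 (c = -3*8 + (8 + 5*3 + (6 - 1*4)*3) = -24 + (8 + 15 + (6 - 4)*3) = -24 + (8 + 15 + 2*3) = -24 + (8 + 15 + 6) = -24 + 29 = 5)
(b + (-44 + 11)) + c = (134 + (-44 + 11)) + 5 = (134 - 33) + 5 = 101 + 5 = 106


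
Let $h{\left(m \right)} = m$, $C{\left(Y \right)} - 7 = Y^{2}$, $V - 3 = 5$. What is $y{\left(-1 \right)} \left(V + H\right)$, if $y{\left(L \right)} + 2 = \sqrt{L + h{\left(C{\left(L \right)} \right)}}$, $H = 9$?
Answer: $-34 + 17 \sqrt{7} \approx 10.978$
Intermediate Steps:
$V = 8$ ($V = 3 + 5 = 8$)
$C{\left(Y \right)} = 7 + Y^{2}$
$y{\left(L \right)} = -2 + \sqrt{7 + L + L^{2}}$ ($y{\left(L \right)} = -2 + \sqrt{L + \left(7 + L^{2}\right)} = -2 + \sqrt{7 + L + L^{2}}$)
$y{\left(-1 \right)} \left(V + H\right) = \left(-2 + \sqrt{7 - 1 + \left(-1\right)^{2}}\right) \left(8 + 9\right) = \left(-2 + \sqrt{7 - 1 + 1}\right) 17 = \left(-2 + \sqrt{7}\right) 17 = -34 + 17 \sqrt{7}$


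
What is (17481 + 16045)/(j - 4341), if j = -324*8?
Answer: -33526/6933 ≈ -4.8357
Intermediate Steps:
j = -2592
(17481 + 16045)/(j - 4341) = (17481 + 16045)/(-2592 - 4341) = 33526/(-6933) = 33526*(-1/6933) = -33526/6933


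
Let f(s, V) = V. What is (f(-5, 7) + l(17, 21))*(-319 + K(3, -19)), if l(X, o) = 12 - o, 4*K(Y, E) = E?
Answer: 1295/2 ≈ 647.50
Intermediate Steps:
K(Y, E) = E/4
(f(-5, 7) + l(17, 21))*(-319 + K(3, -19)) = (7 + (12 - 1*21))*(-319 + (¼)*(-19)) = (7 + (12 - 21))*(-319 - 19/4) = (7 - 9)*(-1295/4) = -2*(-1295/4) = 1295/2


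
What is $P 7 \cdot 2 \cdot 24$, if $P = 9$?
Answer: $3024$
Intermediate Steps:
$P 7 \cdot 2 \cdot 24 = 9 \cdot 7 \cdot 2 \cdot 24 = 9 \cdot 14 \cdot 24 = 126 \cdot 24 = 3024$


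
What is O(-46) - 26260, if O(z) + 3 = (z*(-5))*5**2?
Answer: -20513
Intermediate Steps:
O(z) = -3 - 125*z (O(z) = -3 + (z*(-5))*5**2 = -3 - 5*z*25 = -3 - 125*z)
O(-46) - 26260 = (-3 - 125*(-46)) - 26260 = (-3 + 5750) - 26260 = 5747 - 26260 = -20513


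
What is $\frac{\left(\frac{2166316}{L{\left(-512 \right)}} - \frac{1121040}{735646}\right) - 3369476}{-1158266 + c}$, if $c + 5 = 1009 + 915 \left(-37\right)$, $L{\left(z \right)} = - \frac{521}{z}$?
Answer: $\frac{237740188355812}{228260638939611} \approx 1.0415$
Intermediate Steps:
$c = -32851$ ($c = -5 + \left(1009 + 915 \left(-37\right)\right) = -5 + \left(1009 - 33855\right) = -5 - 32846 = -32851$)
$\frac{\left(\frac{2166316}{L{\left(-512 \right)}} - \frac{1121040}{735646}\right) - 3369476}{-1158266 + c} = \frac{\left(\frac{2166316}{\left(-521\right) \frac{1}{-512}} - \frac{1121040}{735646}\right) - 3369476}{-1158266 - 32851} = \frac{\left(\frac{2166316}{\left(-521\right) \left(- \frac{1}{512}\right)} - \frac{560520}{367823}\right) - 3369476}{-1191117} = \left(\left(\frac{2166316}{\frac{521}{512}} - \frac{560520}{367823}\right) - 3369476\right) \left(- \frac{1}{1191117}\right) = \left(\left(2166316 \cdot \frac{512}{521} - \frac{560520}{367823}\right) - 3369476\right) \left(- \frac{1}{1191117}\right) = \left(\left(\frac{1109153792}{521} - \frac{560520}{367823}\right) - 3369476\right) \left(- \frac{1}{1191117}\right) = \left(\frac{407971983203896}{191635783} - 3369476\right) \left(- \frac{1}{1191117}\right) = \left(- \frac{237740188355812}{191635783}\right) \left(- \frac{1}{1191117}\right) = \frac{237740188355812}{228260638939611}$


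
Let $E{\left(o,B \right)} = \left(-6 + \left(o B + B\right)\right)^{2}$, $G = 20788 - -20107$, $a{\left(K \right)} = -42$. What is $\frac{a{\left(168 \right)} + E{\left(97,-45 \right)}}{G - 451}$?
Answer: $\frac{9750507}{20222} \approx 482.17$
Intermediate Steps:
$G = 40895$ ($G = 20788 + 20107 = 40895$)
$E{\left(o,B \right)} = \left(-6 + B + B o\right)^{2}$ ($E{\left(o,B \right)} = \left(-6 + \left(B o + B\right)\right)^{2} = \left(-6 + \left(B + B o\right)\right)^{2} = \left(-6 + B + B o\right)^{2}$)
$\frac{a{\left(168 \right)} + E{\left(97,-45 \right)}}{G - 451} = \frac{-42 + \left(-6 - 45 - 4365\right)^{2}}{40895 - 451} = \frac{-42 + \left(-6 - 45 - 4365\right)^{2}}{40444} = \left(-42 + \left(-4416\right)^{2}\right) \frac{1}{40444} = \left(-42 + 19501056\right) \frac{1}{40444} = 19501014 \cdot \frac{1}{40444} = \frac{9750507}{20222}$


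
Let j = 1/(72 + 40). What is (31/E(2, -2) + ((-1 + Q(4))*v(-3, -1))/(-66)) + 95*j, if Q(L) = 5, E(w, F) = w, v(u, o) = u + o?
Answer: 61319/3696 ≈ 16.591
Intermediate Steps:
v(u, o) = o + u
j = 1/112 ≈ 0.0089286
(31/E(2, -2) + ((-1 + Q(4))*v(-3, -1))/(-66)) + 95*j = (31/2 + ((-1 + 5)*(-1 - 3))/(-66)) + 95*(1/112) = (31*(½) + (4*(-4))*(-1/66)) + 95/112 = (31/2 - 16*(-1/66)) + 95/112 = (31/2 + 8/33) + 95/112 = 1039/66 + 95/112 = 61319/3696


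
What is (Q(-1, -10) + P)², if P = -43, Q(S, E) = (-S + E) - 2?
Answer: 2916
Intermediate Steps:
Q(S, E) = -2 + E - S (Q(S, E) = (E - S) - 2 = -2 + E - S)
(Q(-1, -10) + P)² = ((-2 - 10 - 1*(-1)) - 43)² = ((-2 - 10 + 1) - 43)² = (-11 - 43)² = (-54)² = 2916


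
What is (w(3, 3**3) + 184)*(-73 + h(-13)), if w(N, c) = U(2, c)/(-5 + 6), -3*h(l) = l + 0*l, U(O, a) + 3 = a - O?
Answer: -42436/3 ≈ -14145.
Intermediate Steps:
U(O, a) = -3 + a - O (U(O, a) = -3 + (a - O) = -3 + a - O)
h(l) = -l/3 (h(l) = -(l + 0*l)/3 = -(l + 0)/3 = -l/3)
w(N, c) = -5 + c (w(N, c) = (-3 + c - 1*2)/(-5 + 6) = (-3 + c - 2)/1 = (-5 + c)*1 = -5 + c)
(w(3, 3**3) + 184)*(-73 + h(-13)) = ((-5 + 3**3) + 184)*(-73 - 1/3*(-13)) = ((-5 + 27) + 184)*(-73 + 13/3) = (22 + 184)*(-206/3) = 206*(-206/3) = -42436/3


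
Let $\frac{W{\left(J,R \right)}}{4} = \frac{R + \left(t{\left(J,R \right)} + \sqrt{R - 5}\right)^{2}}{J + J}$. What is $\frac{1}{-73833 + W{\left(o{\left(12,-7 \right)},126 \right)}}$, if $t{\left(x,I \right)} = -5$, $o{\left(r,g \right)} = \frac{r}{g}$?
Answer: $- \frac{1}{74022} \approx -1.351 \cdot 10^{-5}$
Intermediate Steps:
$W{\left(J,R \right)} = \frac{2 \left(R + \left(-5 + \sqrt{-5 + R}\right)^{2}\right)}{J}$ ($W{\left(J,R \right)} = 4 \frac{R + \left(-5 + \sqrt{R - 5}\right)^{2}}{J + J} = 4 \frac{R + \left(-5 + \sqrt{-5 + R}\right)^{2}}{2 J} = \frac{2 \left(R + \left(-5 + \sqrt{-5 + R}\right)^{2}\right)}{J}$)
$\frac{1}{-73833 + W{\left(o{\left(12,-7 \right)},126 \right)}} = \frac{1}{-73833 + \frac{4 \left(10 + 126 - 5 \sqrt{-5 + 126}\right)}{12 \frac{1}{-7}}} = \frac{1}{-73833 + \frac{4 \left(10 + 126 - 5 \sqrt{121}\right)}{12 \left(- \frac{1}{7}\right)}} = \frac{1}{-73833 + \frac{4 \left(10 + 126 - 55\right)}{- \frac{12}{7}}} = \frac{1}{-73833 + 4 \left(- \frac{7}{12}\right) \left(10 + 126 - 55\right)} = \frac{1}{-73833 + 4 \left(- \frac{7}{12}\right) 81} = \frac{1}{-73833 - 189} = \frac{1}{-74022} = - \frac{1}{74022}$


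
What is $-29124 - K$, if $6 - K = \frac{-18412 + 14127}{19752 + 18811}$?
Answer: $- \frac{1123344475}{38563} \approx -29130.0$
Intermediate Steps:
$K = \frac{235663}{38563}$ ($K = 6 - \frac{-18412 + 14127}{19752 + 18811} = 6 - - \frac{4285}{38563} = 6 + \frac{4285}{38563} = \frac{235663}{38563} \approx 6.1111$)
$-29124 - K = -29124 - \frac{235663}{38563} = - \frac{1123344475}{38563}$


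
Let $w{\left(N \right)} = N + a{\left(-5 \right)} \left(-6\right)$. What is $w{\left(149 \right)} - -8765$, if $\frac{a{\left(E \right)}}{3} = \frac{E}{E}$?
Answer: $8896$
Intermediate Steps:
$a{\left(E \right)} = 3$ ($a{\left(E \right)} = 3 \frac{E}{E} = 3 \cdot 1 = 3$)
$w{\left(N \right)} = -18 + N$ ($w{\left(N \right)} = N + 3 \left(-6\right) = N - 18 = -18 + N$)
$w{\left(149 \right)} - -8765 = \left(-18 + 149\right) - -8765 = 131 + 8765 = 8896$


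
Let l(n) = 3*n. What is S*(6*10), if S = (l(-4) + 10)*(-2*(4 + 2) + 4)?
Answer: 960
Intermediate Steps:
S = 16 (S = (3*(-4) + 10)*(-2*(4 + 2) + 4) = (-12 + 10)*(-2*6 + 4) = -2*(-12 + 4) = -2*(-8) = 16)
S*(6*10) = 16*(6*10) = 16*60 = 960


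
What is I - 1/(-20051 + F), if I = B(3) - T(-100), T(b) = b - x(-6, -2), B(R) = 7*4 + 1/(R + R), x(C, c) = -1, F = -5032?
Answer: 6379445/50166 ≈ 127.17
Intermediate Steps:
B(R) = 28 + 1/(2*R)
T(b) = 1 + b (T(b) = b - 1*(-1) = b + 1 = 1 + b)
I = 763/6 (I = (28 + (1/2)/3) - (1 - 100) = (28 + (1/2)*(1/3)) - 1*(-99) = (28 + 1/6) + 99 = 169/6 + 99 = 763/6 ≈ 127.17)
I - 1/(-20051 + F) = 763/6 - 1/(-20051 - 5032) = 763/6 - 1/(-25083) = 763/6 - 1*(-1/25083) = 763/6 + 1/25083 = 6379445/50166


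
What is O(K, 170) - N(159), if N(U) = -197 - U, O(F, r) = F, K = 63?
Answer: 419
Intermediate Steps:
O(K, 170) - N(159) = 63 - (-197 - 1*159) = 63 - (-197 - 159) = 63 - 1*(-356) = 63 + 356 = 419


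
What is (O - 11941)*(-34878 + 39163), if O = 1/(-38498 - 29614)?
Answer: -3485099309005/68112 ≈ -5.1167e+7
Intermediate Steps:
O = -1/68112 (O = 1/(-68112) = -1/68112 ≈ -1.4682e-5)
(O - 11941)*(-34878 + 39163) = (-1/68112 - 11941)*(-34878 + 39163) = -813325393/68112*4285 = -3485099309005/68112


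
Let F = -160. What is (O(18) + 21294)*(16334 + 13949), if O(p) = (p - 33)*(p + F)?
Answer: 709348992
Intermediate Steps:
O(p) = (-160 + p)*(-33 + p) (O(p) = (p - 33)*(p - 160) = (-33 + p)*(-160 + p) = (-160 + p)*(-33 + p))
(O(18) + 21294)*(16334 + 13949) = ((5280 + 18² - 193*18) + 21294)*(16334 + 13949) = ((5280 + 324 - 3474) + 21294)*30283 = (2130 + 21294)*30283 = 23424*30283 = 709348992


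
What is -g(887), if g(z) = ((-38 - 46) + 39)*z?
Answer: 39915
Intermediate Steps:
g(z) = -45*z (g(z) = (-84 + 39)*z = -45*z)
-g(887) = -(-45)*887 = -1*(-39915) = 39915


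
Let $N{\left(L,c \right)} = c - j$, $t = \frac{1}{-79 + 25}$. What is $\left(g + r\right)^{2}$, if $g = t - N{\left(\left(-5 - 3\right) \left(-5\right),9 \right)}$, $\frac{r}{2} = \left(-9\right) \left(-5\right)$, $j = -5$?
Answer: $\frac{16834609}{2916} \approx 5773.2$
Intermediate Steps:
$t = - \frac{1}{54}$ ($t = \frac{1}{-54} = - \frac{1}{54} \approx -0.018519$)
$N{\left(L,c \right)} = 5 + c$ ($N{\left(L,c \right)} = c - -5 = c + 5 = 5 + c$)
$r = 90$ ($r = 2 \left(\left(-9\right) \left(-5\right)\right) = 2 \cdot 45 = 90$)
$g = - \frac{757}{54}$ ($g = - \frac{1}{54} - \left(5 + 9\right) = - \frac{1}{54} - 14 = - \frac{757}{54} \approx -14.019$)
$\left(g + r\right)^{2} = \left(- \frac{757}{54} + 90\right)^{2} = \left(\frac{4103}{54}\right)^{2} = \frac{16834609}{2916}$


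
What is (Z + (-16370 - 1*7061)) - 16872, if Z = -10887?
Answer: -51190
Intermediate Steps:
(Z + (-16370 - 1*7061)) - 16872 = (-10887 + (-16370 - 1*7061)) - 16872 = (-10887 + (-16370 - 7061)) - 16872 = (-10887 - 23431) - 16872 = -34318 - 16872 = -51190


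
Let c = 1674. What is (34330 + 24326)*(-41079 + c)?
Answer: -2311339680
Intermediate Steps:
(34330 + 24326)*(-41079 + c) = (34330 + 24326)*(-41079 + 1674) = 58656*(-39405) = -2311339680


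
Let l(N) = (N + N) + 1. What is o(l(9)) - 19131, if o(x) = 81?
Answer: -19050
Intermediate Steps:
l(N) = 1 + 2*N (l(N) = 2*N + 1 = 1 + 2*N)
o(l(9)) - 19131 = 81 - 19131 = -19050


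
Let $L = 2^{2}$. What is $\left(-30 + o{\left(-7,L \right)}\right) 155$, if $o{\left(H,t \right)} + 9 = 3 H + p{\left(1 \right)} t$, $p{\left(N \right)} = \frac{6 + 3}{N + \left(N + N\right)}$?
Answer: $-7440$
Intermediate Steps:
$L = 4$
$p{\left(N \right)} = \frac{3}{N}$ ($p{\left(N \right)} = \frac{9}{N + 2 N} = \frac{9}{3 N} = 9 \frac{1}{3 N} = \frac{3}{N}$)
$o{\left(H,t \right)} = -9 + 3 H + 3 t$ ($o{\left(H,t \right)} = -9 + \left(3 H + \frac{3}{1} t\right) = -9 + \left(3 H + 3 \cdot 1 t\right) = -9 + \left(3 H + 3 t\right) = -9 + 3 H + 3 t$)
$\left(-30 + o{\left(-7,L \right)}\right) 155 = \left(-30 + \left(-9 + 3 \left(-7\right) + 3 \cdot 4\right)\right) 155 = \left(-30 - 18\right) 155 = \left(-48\right) 155 = -7440$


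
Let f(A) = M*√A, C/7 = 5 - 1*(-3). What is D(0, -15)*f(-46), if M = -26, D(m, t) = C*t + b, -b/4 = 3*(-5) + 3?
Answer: 20592*I*√46 ≈ 1.3966e+5*I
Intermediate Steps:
b = 48 (b = -4*(3*(-5) + 3) = -4*(-15 + 3) = -4*(-12) = 48)
C = 56 (C = 7*(5 - 1*(-3)) = 7*(5 + 3) = 7*8 = 56)
D(m, t) = 48 + 56*t (D(m, t) = 56*t + 48 = 48 + 56*t)
f(A) = -26*√A
D(0, -15)*f(-46) = (48 + 56*(-15))*(-26*I*√46) = (48 - 840)*(-26*I*√46) = -(-20592)*I*√46 = 20592*I*√46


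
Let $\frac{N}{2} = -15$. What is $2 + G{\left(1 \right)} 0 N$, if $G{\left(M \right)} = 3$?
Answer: $2$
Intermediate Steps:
$N = -30$ ($N = 2 \left(-15\right) = -30$)
$2 + G{\left(1 \right)} 0 N = 2 + 3 \cdot 0 \left(-30\right) = 2 + 0 \left(-30\right) = 2 + 0 = 2$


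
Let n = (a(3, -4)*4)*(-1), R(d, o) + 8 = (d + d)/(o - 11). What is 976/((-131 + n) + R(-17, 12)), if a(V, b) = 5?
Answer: -976/193 ≈ -5.0570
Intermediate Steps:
R(d, o) = -8 + 2*d/(-11 + o) (R(d, o) = -8 + (d + d)/(o - 11) = -8 + (2*d)/(-11 + o) = -8 + 2*d/(-11 + o))
n = -20 (n = (5*4)*(-1) = 20*(-1) = -20)
976/((-131 + n) + R(-17, 12)) = 976/((-131 - 20) + 2*(44 - 17 - 4*12)/(-11 + 12)) = 976/(-151 + 2*(44 - 17 - 48)/1) = 976/(-151 + 2*1*(-21)) = 976/(-151 - 42) = 976/(-193) = 976*(-1/193) = -976/193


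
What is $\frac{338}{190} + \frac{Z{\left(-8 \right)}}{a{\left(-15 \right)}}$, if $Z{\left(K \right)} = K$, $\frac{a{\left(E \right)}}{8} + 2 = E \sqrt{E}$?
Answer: $\frac{571241}{321005} - \frac{15 i \sqrt{15}}{3379} \approx 1.7795 - 0.017193 i$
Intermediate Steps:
$a{\left(E \right)} = -16 + 8 E^{\frac{3}{2}}$ ($a{\left(E \right)} = -16 + 8 E \sqrt{E} = -16 + 8 E^{\frac{3}{2}}$)
$\frac{338}{190} + \frac{Z{\left(-8 \right)}}{a{\left(-15 \right)}} = \frac{338}{190} - \frac{8}{-16 + 8 \left(-15\right)^{\frac{3}{2}}} = 338 \cdot \frac{1}{190} - \frac{8}{-16 + 8 \left(- 15 i \sqrt{15}\right)} = \frac{169}{95} - \frac{8}{-16 - 120 i \sqrt{15}}$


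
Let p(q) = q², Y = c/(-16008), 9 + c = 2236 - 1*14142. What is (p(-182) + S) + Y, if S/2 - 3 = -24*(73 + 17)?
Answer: 461202395/16008 ≈ 28811.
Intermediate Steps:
c = -11915 (c = -9 + (2236 - 1*14142) = -9 + (2236 - 14142) = -9 - 11906 = -11915)
Y = 11915/16008 (Y = -11915/(-16008) = -11915*(-1/16008) = 11915/16008 ≈ 0.74432)
S = -4314 (S = 6 + 2*(-24*(73 + 17)) = 6 + 2*(-24*90) = 6 + 2*(-2160) = 6 - 4320 = -4314)
(p(-182) + S) + Y = ((-182)² - 4314) + 11915/16008 = (33124 - 4314) + 11915/16008 = 28810 + 11915/16008 = 461202395/16008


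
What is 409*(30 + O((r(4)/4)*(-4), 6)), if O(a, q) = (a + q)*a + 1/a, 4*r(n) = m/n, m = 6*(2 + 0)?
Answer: 485483/48 ≈ 10114.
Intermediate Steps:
m = 12 (m = 6*2 = 12)
r(n) = 3/n (r(n) = (12/n)/4 = 3/n)
O(a, q) = 1/a + a*(a + q) (O(a, q) = a*(a + q) + 1/a = 1/a + a*(a + q))
409*(30 + O((r(4)/4)*(-4), 6)) = 409*(30 + (1 + (((3/4)/4)*(-4))**2*(((3/4)/4)*(-4) + 6))/((((3/4)/4)*(-4)))) = 409*(30 + (1 + (((3*(1/4))*(1/4))*(-4))**2*(((3*(1/4))*(1/4))*(-4) + 6))/((((3*(1/4))*(1/4))*(-4)))) = 409*(30 + (1 + (((3/4)*(1/4))*(-4))**2*(((3/4)*(1/4))*(-4) + 6))/((((3/4)*(1/4))*(-4)))) = 409*(30 + (1 + ((3/16)*(-4))**2*((3/16)*(-4) + 6))/(((3/16)*(-4)))) = 409*(30 + (1 + (-3/4)**2*(-3/4 + 6))/(-3/4)) = 409*(30 - 4*(1 + (9/16)*(21/4))/3) = 409*(30 - 4*(1 + 189/64)/3) = 409*(30 - 4/3*253/64) = 409*(30 - 253/48) = 409*(1187/48) = 485483/48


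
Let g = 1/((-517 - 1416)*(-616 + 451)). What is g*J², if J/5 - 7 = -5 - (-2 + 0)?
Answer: 80/63789 ≈ 0.0012541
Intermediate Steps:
J = 20 (J = 35 + 5*(-5 - (-2 + 0)) = 35 + 5*(-5 - 1*(-2)) = 35 + 5*(-5 + 2) = 35 + 5*(-3) = 35 - 15 = 20)
g = 1/318945 (g = 1/(-1933*(-165)) = 1/318945 ≈ 3.1353e-6)
g*J² = (1/318945)*20² = (1/318945)*400 = 80/63789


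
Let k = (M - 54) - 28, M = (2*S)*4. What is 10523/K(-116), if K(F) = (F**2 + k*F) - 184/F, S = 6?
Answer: 305167/504646 ≈ 0.60472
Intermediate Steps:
M = 48 (M = (2*6)*4 = 12*4 = 48)
k = -34 (k = (48 - 54) - 28 = -6 - 28 = -34)
K(F) = F**2 - 184/F - 34*F (K(F) = (F**2 - 34*F) - 184/F = F**2 - 184/F - 34*F)
10523/K(-116) = 10523/(((-184 + (-116)**2*(-34 - 116))/(-116))) = 10523/((-(-184 + 13456*(-150))/116)) = 10523/((-(-184 - 2018400)/116)) = 10523/((-1/116*(-2018584))) = 10523/(504646/29) = 10523*(29/504646) = 305167/504646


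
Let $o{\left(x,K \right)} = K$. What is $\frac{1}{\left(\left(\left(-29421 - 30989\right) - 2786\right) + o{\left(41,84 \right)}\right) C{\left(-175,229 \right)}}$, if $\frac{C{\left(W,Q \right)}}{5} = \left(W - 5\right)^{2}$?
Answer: $- \frac{1}{10224144000} \approx -9.7808 \cdot 10^{-11}$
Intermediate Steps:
$C{\left(W,Q \right)} = 5 \left(-5 + W\right)^{2}$ ($C{\left(W,Q \right)} = 5 \left(W - 5\right)^{2} = 5 \left(-5 + W\right)^{2}$)
$\frac{1}{\left(\left(\left(-29421 - 30989\right) - 2786\right) + o{\left(41,84 \right)}\right) C{\left(-175,229 \right)}} = \frac{1}{\left(\left(\left(-29421 - 30989\right) - 2786\right) + 84\right) 5 \left(-5 - 175\right)^{2}} = \frac{1}{\left(\left(-60410 - 2786\right) + 84\right) 5 \left(-180\right)^{2}} = \frac{1}{\left(-63196 + 84\right) 5 \cdot 32400} = \frac{1}{\left(-63112\right) 162000} = \left(- \frac{1}{63112}\right) \frac{1}{162000} = - \frac{1}{10224144000}$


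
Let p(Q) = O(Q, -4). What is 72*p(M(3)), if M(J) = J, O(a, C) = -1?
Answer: -72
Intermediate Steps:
p(Q) = -1
72*p(M(3)) = 72*(-1) = -72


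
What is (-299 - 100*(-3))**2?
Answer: 1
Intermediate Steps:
(-299 - 100*(-3))**2 = (-299 + 300)**2 = 1**2 = 1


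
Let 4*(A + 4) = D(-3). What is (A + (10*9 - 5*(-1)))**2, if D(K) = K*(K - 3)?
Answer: 36481/4 ≈ 9120.3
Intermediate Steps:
D(K) = K*(-3 + K)
A = 1/2 (A = -4 + (-3*(-3 - 3))/4 = -4 + (-3*(-6))/4 = -4 + (1/4)*18 = -4 + 9/2 = 1/2 ≈ 0.50000)
(A + (10*9 - 5*(-1)))**2 = (1/2 + (10*9 - 5*(-1)))**2 = (1/2 + (90 + 5))**2 = (1/2 + 95)**2 = (191/2)**2 = 36481/4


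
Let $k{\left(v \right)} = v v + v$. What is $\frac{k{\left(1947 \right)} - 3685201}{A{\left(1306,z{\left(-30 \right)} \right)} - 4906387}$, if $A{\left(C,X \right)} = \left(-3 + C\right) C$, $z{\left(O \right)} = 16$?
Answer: $- \frac{107555}{3204669} \approx -0.033562$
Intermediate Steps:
$A{\left(C,X \right)} = C \left(-3 + C\right)$
$k{\left(v \right)} = v + v^{2}$ ($k{\left(v \right)} = v^{2} + v = v + v^{2}$)
$\frac{k{\left(1947 \right)} - 3685201}{A{\left(1306,z{\left(-30 \right)} \right)} - 4906387} = \frac{1947 \left(1 + 1947\right) - 3685201}{1306 \left(-3 + 1306\right) - 4906387} = \frac{1947 \cdot 1948 - 3685201}{1306 \cdot 1303 - 4906387} = \frac{3792756 - 3685201}{1701718 - 4906387} = \frac{107555}{-3204669} = 107555 \left(- \frac{1}{3204669}\right) = - \frac{107555}{3204669}$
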